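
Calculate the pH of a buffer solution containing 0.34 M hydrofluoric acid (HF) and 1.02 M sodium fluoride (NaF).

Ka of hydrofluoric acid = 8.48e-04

pKa = -log(8.48e-04) = 3.07. pH = pKa + log([A⁻]/[HA]) = 3.07 + log(1.02/0.34)

pH = 3.55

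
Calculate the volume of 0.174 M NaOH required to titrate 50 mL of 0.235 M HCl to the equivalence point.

At equivalence: moles acid = moles base. moles HCl = 0.235 × 50/1000 = 0.01175 mol. V_base = moles / 0.174 × 1000 = 67.5 mL.

V_{base} = 67.5 mL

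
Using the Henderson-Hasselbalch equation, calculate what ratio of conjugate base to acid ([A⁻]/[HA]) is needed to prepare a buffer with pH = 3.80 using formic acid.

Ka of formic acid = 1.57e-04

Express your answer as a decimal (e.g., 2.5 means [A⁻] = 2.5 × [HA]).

pKa = -log(1.57e-04) = 3.8041. pH = pKa + log([A⁻]/[HA]), so log([A⁻]/[HA]) = pH − pKa = 3.80 − 3.8041 = -0.0041. [A⁻]/[HA] = 10^(-0.0041) = 0.991

[A⁻]/[HA] = 0.991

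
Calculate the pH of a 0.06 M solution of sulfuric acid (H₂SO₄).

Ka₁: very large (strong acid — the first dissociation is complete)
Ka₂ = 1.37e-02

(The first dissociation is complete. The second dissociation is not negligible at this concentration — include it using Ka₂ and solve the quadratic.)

First dissociation is complete: [H⁺]₀ = [HSO₄⁻]₀ = C = 0.06 M. Second dissociation HSO₄⁻ ⇌ H⁺ + SO₄²⁻: let x = [SO₄²⁻]. Ka₂ = (C + x)·x / (C − x) = 1.37e-02 → x² + (C + Ka₂)·x − Ka₂·C = 0 → x² + 0.07370·x − 8.220e-04 = 0. x = (−0.07370 + √(0.07370² + 4 × 8.220e-04)) / 2 = 9.8396e-03 M. [H⁺] = C + x = 0.06 + 9.8396e-03 = 6.9840e-02 M. pH = -log(6.9840e-02) = 1.16.

pH = 1.16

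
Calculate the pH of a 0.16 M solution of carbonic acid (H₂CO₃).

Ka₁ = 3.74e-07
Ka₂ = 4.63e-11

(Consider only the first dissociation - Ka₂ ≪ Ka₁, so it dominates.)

First dissociation dominates. From Ka₁ = [H⁺][HA⁻]/[H₂A], x² + Ka₁·x − Ka₁·C = 0 with C = 0.16 M and Ka₁ = 3.74e-07. Solving: [H⁺] = (−Ka₁ + √(Ka₁² + 4·Ka₁·C)) / 2 = 2.4444e-04 M. pH = -log(2.4444e-04) = 3.61.

pH = 3.61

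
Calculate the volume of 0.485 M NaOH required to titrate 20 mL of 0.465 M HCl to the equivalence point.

At equivalence: moles acid = moles base. moles HCl = 0.465 × 20/1000 = 0.0093 mol. V_base = moles / 0.485 × 1000 = 19.2 mL.

V_{base} = 19.2 mL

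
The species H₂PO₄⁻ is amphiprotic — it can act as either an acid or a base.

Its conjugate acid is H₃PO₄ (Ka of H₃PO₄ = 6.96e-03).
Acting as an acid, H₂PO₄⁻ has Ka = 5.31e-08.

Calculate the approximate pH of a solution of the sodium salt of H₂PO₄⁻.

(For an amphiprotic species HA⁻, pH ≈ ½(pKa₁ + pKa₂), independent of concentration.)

pKa₁ = -log(6.96e-03) = 2.16; pKa₂ = -log(5.31e-08) = 7.27. For an amphiprotic species, pH ≈ ½(pKa₁ + pKa₂) = ½(2.16 + 7.27) = 4.72.

pH = 4.72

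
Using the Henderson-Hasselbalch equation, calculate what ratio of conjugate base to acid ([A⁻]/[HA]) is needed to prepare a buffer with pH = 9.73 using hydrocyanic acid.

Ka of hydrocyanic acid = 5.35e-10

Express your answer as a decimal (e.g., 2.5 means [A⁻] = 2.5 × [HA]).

pKa = -log(5.35e-10) = 9.2716. pH = pKa + log([A⁻]/[HA]), so log([A⁻]/[HA]) = pH − pKa = 9.73 − 9.2716 = 0.4584. [A⁻]/[HA] = 10^(0.4584) = 2.87

[A⁻]/[HA] = 2.87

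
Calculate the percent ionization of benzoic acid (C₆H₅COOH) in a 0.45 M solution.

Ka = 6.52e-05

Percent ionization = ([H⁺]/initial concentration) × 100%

Using Ka equilibrium: x² + Ka×x - Ka×C = 0. Solving: [H⁺] = 5.3841e-03. Percent = (5.3841e-03/0.45) × 100

Percent ionization = 1.2%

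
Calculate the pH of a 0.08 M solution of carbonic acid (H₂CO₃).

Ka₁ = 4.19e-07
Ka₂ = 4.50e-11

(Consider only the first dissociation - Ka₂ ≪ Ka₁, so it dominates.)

First dissociation dominates. From Ka₁ = [H⁺][HA⁻]/[H₂A], x² + Ka₁·x − Ka₁·C = 0 with C = 0.08 M and Ka₁ = 4.19e-07. Solving: [H⁺] = (−Ka₁ + √(Ka₁² + 4·Ka₁·C)) / 2 = 1.8288e-04 M. pH = -log(1.8288e-04) = 3.74.

pH = 3.74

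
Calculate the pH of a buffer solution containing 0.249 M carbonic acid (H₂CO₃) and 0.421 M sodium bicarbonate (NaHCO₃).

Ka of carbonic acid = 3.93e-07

pKa = -log(3.93e-07) = 6.41. pH = pKa + log([A⁻]/[HA]) = 6.41 + log(0.421/0.249)

pH = 6.63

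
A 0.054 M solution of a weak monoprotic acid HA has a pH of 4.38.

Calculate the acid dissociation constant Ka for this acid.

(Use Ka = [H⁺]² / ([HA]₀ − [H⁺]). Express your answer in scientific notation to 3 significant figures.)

[H⁺] = 10^(−pH) = 10^(−4.38) = 4.169e-05 M. For HA ⇌ H⁺ + A⁻, Ka = [H⁺][A⁻]/[HA] = [H⁺]² / ([HA]₀ − [H⁺]) = (4.169e-05)² / (0.054 − 4.169e-05) = 3.22e-08.

K_a = 3.22e-08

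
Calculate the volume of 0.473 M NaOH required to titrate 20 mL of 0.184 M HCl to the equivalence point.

At equivalence: moles acid = moles base. moles HCl = 0.184 × 20/1000 = 0.00368 mol. V_base = moles / 0.473 × 1000 = 7.8 mL.

V_{base} = 7.8 mL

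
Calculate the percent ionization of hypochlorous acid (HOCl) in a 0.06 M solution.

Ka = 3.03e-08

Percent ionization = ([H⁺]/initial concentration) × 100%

Using Ka equilibrium: x² + Ka×x - Ka×C = 0. Solving: [H⁺] = 4.2623e-05. Percent = (4.2623e-05/0.06) × 100

Percent ionization = 0.071%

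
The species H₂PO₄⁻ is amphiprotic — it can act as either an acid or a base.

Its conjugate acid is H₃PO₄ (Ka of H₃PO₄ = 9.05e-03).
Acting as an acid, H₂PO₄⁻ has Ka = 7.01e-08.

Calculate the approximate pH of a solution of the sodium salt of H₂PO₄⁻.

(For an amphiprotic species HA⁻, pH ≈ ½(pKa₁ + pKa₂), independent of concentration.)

pKa₁ = -log(9.05e-03) = 2.04; pKa₂ = -log(7.01e-08) = 7.15. For an amphiprotic species, pH ≈ ½(pKa₁ + pKa₂) = ½(2.04 + 7.15) = 4.60.

pH = 4.60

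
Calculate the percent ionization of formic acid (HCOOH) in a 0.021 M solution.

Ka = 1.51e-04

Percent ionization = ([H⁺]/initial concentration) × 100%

Using Ka equilibrium: x² + Ka×x - Ka×C = 0. Solving: [H⁺] = 1.7068e-03. Percent = (1.7068e-03/0.021) × 100

Percent ionization = 8.13%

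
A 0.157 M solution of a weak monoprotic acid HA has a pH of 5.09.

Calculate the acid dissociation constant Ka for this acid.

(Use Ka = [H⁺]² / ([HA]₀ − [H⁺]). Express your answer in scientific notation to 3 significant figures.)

[H⁺] = 10^(−pH) = 10^(−5.09) = 8.128e-06 M. For HA ⇌ H⁺ + A⁻, Ka = [H⁺][A⁻]/[HA] = [H⁺]² / ([HA]₀ − [H⁺]) = (8.128e-06)² / (0.157 − 8.128e-06) = 4.21e-10.

K_a = 4.21e-10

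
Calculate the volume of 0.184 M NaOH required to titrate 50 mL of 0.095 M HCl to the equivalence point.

At equivalence: moles acid = moles base. moles HCl = 0.095 × 50/1000 = 0.00475 mol. V_base = moles / 0.184 × 1000 = 25.8 mL.

V_{base} = 25.8 mL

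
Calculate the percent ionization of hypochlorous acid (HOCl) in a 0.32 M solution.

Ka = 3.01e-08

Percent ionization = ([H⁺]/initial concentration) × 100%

Using Ka equilibrium: x² + Ka×x - Ka×C = 0. Solving: [H⁺] = 9.8128e-05. Percent = (9.8128e-05/0.32) × 100

Percent ionization = 0.0307%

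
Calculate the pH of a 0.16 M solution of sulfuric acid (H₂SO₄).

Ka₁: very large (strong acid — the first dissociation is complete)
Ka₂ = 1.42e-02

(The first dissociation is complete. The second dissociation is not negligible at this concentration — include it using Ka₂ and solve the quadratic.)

First dissociation is complete: [H⁺]₀ = [HSO₄⁻]₀ = C = 0.16 M. Second dissociation HSO₄⁻ ⇌ H⁺ + SO₄²⁻: let x = [SO₄²⁻]. Ka₂ = (C + x)·x / (C − x) = 1.42e-02 → x² + (C + Ka₂)·x − Ka₂·C = 0 → x² + 0.17420·x − 2.272e-03 = 0. x = (−0.17420 + √(0.17420² + 4 × 2.272e-03)) / 2 = 1.2190e-02 M. [H⁺] = C + x = 0.16 + 1.2190e-02 = 1.7219e-01 M. pH = -log(1.7219e-01) = 0.76.

pH = 0.76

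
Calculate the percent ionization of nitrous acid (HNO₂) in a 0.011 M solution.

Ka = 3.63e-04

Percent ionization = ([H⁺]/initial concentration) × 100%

Using Ka equilibrium: x² + Ka×x - Ka×C = 0. Solving: [H⁺] = 1.8250e-03. Percent = (1.8250e-03/0.011) × 100

Percent ionization = 16.6%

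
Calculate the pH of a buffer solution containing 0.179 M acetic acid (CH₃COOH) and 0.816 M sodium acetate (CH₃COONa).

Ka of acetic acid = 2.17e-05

pKa = -log(2.17e-05) = 4.66. pH = pKa + log([A⁻]/[HA]) = 4.66 + log(0.816/0.179)

pH = 5.32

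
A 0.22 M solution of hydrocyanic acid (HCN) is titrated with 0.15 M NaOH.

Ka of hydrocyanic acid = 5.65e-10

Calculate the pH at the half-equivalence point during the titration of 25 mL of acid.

At half-equivalence [HA] = [A⁻], so Henderson-Hasselbalch gives pH = pKa = -log(5.65e-10) = 9.25.

pH = pKa = 9.25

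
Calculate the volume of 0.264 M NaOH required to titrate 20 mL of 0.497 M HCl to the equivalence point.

At equivalence: moles acid = moles base. moles HCl = 0.497 × 20/1000 = 0.00994 mol. V_base = moles / 0.264 × 1000 = 37.7 mL.

V_{base} = 37.7 mL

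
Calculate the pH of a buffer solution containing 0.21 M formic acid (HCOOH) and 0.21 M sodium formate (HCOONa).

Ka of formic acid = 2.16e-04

pKa = -log(2.16e-04) = 3.67. pH = pKa + log([A⁻]/[HA]) = 3.67 + log(0.21/0.21)

pH = 3.67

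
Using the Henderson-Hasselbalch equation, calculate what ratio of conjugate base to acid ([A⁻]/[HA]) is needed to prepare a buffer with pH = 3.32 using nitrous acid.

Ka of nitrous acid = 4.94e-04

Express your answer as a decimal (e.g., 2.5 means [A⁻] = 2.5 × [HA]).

pKa = -log(4.94e-04) = 3.3063. pH = pKa + log([A⁻]/[HA]), so log([A⁻]/[HA]) = pH − pKa = 3.32 − 3.3063 = 0.0137. [A⁻]/[HA] = 10^(0.0137) = 1.03

[A⁻]/[HA] = 1.03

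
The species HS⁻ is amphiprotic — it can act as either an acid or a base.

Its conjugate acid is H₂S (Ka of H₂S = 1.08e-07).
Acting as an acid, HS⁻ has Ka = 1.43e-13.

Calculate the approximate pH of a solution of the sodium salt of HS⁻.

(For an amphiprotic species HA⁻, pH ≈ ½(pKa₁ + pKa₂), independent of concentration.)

pKa₁ = -log(1.08e-07) = 6.97; pKa₂ = -log(1.43e-13) = 12.84. For an amphiprotic species, pH ≈ ½(pKa₁ + pKa₂) = ½(6.97 + 12.84) = 9.91.

pH = 9.91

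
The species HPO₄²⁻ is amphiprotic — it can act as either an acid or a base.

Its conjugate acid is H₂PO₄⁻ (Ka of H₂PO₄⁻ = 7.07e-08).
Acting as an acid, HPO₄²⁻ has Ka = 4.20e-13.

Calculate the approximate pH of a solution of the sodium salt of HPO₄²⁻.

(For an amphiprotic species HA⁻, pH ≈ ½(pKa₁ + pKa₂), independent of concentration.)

pKa₁ = -log(7.07e-08) = 7.15; pKa₂ = -log(4.20e-13) = 12.38. For an amphiprotic species, pH ≈ ½(pKa₁ + pKa₂) = ½(7.15 + 12.38) = 9.76.

pH = 9.76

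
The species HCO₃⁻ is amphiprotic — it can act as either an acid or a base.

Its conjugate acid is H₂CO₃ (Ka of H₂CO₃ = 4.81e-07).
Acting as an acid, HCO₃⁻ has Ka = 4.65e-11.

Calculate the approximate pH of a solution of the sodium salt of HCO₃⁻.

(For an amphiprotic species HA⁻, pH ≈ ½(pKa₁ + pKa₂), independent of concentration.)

pKa₁ = -log(4.81e-07) = 6.32; pKa₂ = -log(4.65e-11) = 10.33. For an amphiprotic species, pH ≈ ½(pKa₁ + pKa₂) = ½(6.32 + 10.33) = 8.33.

pH = 8.33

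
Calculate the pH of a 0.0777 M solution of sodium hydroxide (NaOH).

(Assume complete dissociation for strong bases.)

[OH⁻] = 0.0777 M for strong base. pOH = -log[OH⁻] = 1.11, pH = 14 - pOH

pH = 12.89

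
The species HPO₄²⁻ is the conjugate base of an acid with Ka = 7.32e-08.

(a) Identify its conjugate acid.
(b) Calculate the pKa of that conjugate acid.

(a) The conjugate acid is formed by adding one H⁺ to HPO₄²⁻, giving H₂PO₄⁻. (b) pKa = -log(Ka) = -log(7.32e-08) = 7.14.

Conjugate acid: H₂PO₄⁻; pK_a = 7.14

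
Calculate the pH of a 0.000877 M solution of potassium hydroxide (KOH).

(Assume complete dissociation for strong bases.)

[OH⁻] = 0.000877 M for strong base. pOH = -log[OH⁻] = 3.06, pH = 14 - pOH

pH = 10.94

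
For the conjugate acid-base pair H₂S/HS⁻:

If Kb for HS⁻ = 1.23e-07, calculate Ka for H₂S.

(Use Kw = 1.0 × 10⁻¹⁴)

For a conjugate pair Ka × Kb = Kw, so Ka = Kw/Kb = 1.0 × 10⁻¹⁴ / 1.23e-07 = 8.13e-08.

K_a = 8.13e-08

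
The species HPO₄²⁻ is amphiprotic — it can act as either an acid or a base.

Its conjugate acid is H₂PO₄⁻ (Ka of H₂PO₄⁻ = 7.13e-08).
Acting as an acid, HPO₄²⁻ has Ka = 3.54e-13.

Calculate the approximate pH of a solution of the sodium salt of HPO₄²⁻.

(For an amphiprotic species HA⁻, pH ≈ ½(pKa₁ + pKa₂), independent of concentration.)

pKa₁ = -log(7.13e-08) = 7.15; pKa₂ = -log(3.54e-13) = 12.45. For an amphiprotic species, pH ≈ ½(pKa₁ + pKa₂) = ½(7.15 + 12.45) = 9.80.

pH = 9.80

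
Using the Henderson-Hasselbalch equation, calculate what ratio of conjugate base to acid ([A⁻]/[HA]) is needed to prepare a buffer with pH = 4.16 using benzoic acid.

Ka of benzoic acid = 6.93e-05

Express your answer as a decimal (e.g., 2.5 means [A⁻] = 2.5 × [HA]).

pKa = -log(6.93e-05) = 4.1593. pH = pKa + log([A⁻]/[HA]), so log([A⁻]/[HA]) = pH − pKa = 4.16 − 4.1593 = 0.0007. [A⁻]/[HA] = 10^(0.0007) = 1.00

[A⁻]/[HA] = 1.00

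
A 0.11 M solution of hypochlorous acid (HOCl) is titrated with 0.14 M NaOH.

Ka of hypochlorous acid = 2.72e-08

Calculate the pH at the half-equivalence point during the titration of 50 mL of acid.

At half-equivalence [HA] = [A⁻], so Henderson-Hasselbalch gives pH = pKa = -log(2.72e-08) = 7.57.

pH = pKa = 7.57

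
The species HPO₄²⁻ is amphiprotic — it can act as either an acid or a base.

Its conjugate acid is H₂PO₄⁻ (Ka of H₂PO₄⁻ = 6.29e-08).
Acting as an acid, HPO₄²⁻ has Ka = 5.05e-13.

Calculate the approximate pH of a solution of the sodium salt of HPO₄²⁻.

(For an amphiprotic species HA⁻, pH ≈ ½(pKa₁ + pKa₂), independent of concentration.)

pKa₁ = -log(6.29e-08) = 7.20; pKa₂ = -log(5.05e-13) = 12.30. For an amphiprotic species, pH ≈ ½(pKa₁ + pKa₂) = ½(7.20 + 12.30) = 9.75.

pH = 9.75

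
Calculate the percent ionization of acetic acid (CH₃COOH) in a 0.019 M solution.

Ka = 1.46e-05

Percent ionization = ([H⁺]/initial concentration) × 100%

Using Ka equilibrium: x² + Ka×x - Ka×C = 0. Solving: [H⁺] = 5.1944e-04. Percent = (5.1944e-04/0.019) × 100

Percent ionization = 2.73%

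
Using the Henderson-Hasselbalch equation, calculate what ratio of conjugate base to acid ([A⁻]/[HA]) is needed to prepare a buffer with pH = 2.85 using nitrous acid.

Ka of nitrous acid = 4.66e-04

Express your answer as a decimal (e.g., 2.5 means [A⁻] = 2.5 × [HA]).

pKa = -log(4.66e-04) = 3.3316. pH = pKa + log([A⁻]/[HA]), so log([A⁻]/[HA]) = pH − pKa = 2.85 − 3.3316 = -0.4816. [A⁻]/[HA] = 10^(-0.4816) = 0.330

[A⁻]/[HA] = 0.330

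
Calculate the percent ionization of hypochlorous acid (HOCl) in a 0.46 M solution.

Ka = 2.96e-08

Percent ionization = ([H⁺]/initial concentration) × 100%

Using Ka equilibrium: x² + Ka×x - Ka×C = 0. Solving: [H⁺] = 1.1667e-04. Percent = (1.1667e-04/0.46) × 100

Percent ionization = 0.0254%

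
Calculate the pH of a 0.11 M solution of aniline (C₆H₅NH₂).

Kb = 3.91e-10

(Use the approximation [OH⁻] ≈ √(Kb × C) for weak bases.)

[OH⁻] = √(Kb × C) = √(3.91e-10 × 0.11) = 6.5582e-06. pOH = 5.18, pH = 14 - pOH

pH = 8.82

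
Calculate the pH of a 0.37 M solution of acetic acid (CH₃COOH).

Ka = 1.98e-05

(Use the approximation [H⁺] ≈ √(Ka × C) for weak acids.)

[H⁺] = √(Ka × C) = √(1.98e-05 × 0.37) = 2.7067e-03. pH = -log(2.7067e-03)

pH = 2.57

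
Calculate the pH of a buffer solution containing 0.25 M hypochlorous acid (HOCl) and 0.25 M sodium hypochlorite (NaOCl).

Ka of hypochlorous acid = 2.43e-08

pKa = -log(2.43e-08) = 7.61. pH = pKa + log([A⁻]/[HA]) = 7.61 + log(0.25/0.25)

pH = 7.61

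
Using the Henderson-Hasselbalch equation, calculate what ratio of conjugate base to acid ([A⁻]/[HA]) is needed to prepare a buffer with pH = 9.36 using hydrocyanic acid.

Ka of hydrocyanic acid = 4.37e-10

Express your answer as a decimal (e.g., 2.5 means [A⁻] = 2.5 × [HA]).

pKa = -log(4.37e-10) = 9.3595. pH = pKa + log([A⁻]/[HA]), so log([A⁻]/[HA]) = pH − pKa = 9.36 − 9.3595 = 0.0005. [A⁻]/[HA] = 10^(0.0005) = 1.00

[A⁻]/[HA] = 1.00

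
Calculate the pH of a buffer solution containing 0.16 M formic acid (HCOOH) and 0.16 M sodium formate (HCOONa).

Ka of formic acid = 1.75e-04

pKa = -log(1.75e-04) = 3.76. pH = pKa + log([A⁻]/[HA]) = 3.76 + log(0.16/0.16)

pH = 3.76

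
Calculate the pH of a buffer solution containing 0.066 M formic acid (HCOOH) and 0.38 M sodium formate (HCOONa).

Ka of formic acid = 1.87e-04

pKa = -log(1.87e-04) = 3.73. pH = pKa + log([A⁻]/[HA]) = 3.73 + log(0.38/0.066)

pH = 4.49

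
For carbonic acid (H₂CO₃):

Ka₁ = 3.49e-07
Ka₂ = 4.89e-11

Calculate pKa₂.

pKa₂ = -log(Ka₂) = -log(4.89e-11) = 10.31.

pK_{a2} = 10.31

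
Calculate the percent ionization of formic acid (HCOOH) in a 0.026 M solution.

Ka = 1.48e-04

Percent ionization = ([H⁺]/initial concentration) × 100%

Using Ka equilibrium: x² + Ka×x - Ka×C = 0. Solving: [H⁺] = 1.8890e-03. Percent = (1.8890e-03/0.026) × 100

Percent ionization = 7.27%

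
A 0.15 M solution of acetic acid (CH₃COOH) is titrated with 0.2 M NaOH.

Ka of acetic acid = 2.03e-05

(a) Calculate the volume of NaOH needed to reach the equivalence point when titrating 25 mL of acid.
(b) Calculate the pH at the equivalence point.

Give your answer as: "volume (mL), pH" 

moles acid = 0.15 × 25/1000 = 0.00375 mol; V_base = moles/0.2 × 1000 = 18.8 mL. At equivalence only the conjugate base is present: [A⁻] = 0.00375/0.044 = 8.5714e-02 M. Kb = Kw/Ka = 4.93e-10; [OH⁻] = √(Kb × [A⁻]) = 6.4980e-06; pOH = 5.19; pH = 14 - pOH = 8.81.

V = 18.8 mL, pH = 8.81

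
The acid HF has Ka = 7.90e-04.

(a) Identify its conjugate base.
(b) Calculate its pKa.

(a) The conjugate base is formed by removing one H⁺ from HF, giving F⁻. (b) pKa = -log(Ka) = -log(7.90e-04) = 3.10.

Conjugate base: F⁻; pK_a = 3.10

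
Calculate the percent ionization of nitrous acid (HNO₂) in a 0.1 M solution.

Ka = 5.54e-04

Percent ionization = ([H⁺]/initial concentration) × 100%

Using Ka equilibrium: x² + Ka×x - Ka×C = 0. Solving: [H⁺] = 7.1713e-03. Percent = (7.1713e-03/0.1) × 100

Percent ionization = 7.17%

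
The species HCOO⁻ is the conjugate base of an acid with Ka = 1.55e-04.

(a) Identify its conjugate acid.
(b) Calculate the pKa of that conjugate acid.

(a) The conjugate acid is formed by adding one H⁺ to HCOO⁻, giving HCOOH. (b) pKa = -log(Ka) = -log(1.55e-04) = 3.81.

Conjugate acid: HCOOH; pK_a = 3.81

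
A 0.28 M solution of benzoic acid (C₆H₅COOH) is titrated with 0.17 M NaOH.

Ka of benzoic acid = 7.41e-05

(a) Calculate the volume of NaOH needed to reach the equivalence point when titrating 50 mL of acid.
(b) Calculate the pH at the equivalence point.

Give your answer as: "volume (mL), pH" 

moles acid = 0.28 × 50/1000 = 0.014 mol; V_base = moles/0.17 × 1000 = 82.4 mL. At equivalence only the conjugate base is present: [A⁻] = 0.014/0.132 = 1.0578e-01 M. Kb = Kw/Ka = 1.35e-10; [OH⁻] = √(Kb × [A⁻]) = 3.7782e-06; pOH = 5.42; pH = 14 - pOH = 8.58.

V = 82.4 mL, pH = 8.58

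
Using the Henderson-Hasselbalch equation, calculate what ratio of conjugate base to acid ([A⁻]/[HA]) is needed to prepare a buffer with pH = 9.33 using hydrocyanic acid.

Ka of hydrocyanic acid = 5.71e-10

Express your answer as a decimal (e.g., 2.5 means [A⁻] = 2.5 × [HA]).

pKa = -log(5.71e-10) = 9.2434. pH = pKa + log([A⁻]/[HA]), so log([A⁻]/[HA]) = pH − pKa = 9.33 − 9.2434 = 0.0866. [A⁻]/[HA] = 10^(0.0866) = 1.22

[A⁻]/[HA] = 1.22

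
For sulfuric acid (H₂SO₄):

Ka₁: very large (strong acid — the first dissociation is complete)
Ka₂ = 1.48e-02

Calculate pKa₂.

pKa₂ = -log(Ka₂) = -log(1.48e-02) = 1.83.

pK_{a2} = 1.83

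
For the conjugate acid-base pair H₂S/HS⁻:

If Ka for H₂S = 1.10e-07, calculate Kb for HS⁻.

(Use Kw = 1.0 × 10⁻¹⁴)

For a conjugate pair Ka × Kb = Kw, so Kb = Kw/Ka = 1.0 × 10⁻¹⁴ / 1.10e-07 = 9.09e-08.

K_b = 9.09e-08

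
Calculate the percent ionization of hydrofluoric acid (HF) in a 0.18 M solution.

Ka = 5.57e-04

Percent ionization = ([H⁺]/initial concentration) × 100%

Using Ka equilibrium: x² + Ka×x - Ka×C = 0. Solving: [H⁺] = 9.7384e-03. Percent = (9.7384e-03/0.18) × 100

Percent ionization = 5.41%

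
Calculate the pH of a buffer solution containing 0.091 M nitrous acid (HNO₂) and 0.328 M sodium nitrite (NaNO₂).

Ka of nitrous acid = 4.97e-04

pKa = -log(4.97e-04) = 3.30. pH = pKa + log([A⁻]/[HA]) = 3.30 + log(0.328/0.091)

pH = 3.86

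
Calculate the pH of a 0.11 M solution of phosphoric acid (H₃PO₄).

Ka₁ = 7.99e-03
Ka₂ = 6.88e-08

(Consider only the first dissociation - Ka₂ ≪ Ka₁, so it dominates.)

First dissociation dominates. From Ka₁ = [H⁺][HA⁻]/[H₂A], x² + Ka₁·x − Ka₁·C = 0 with C = 0.11 M and Ka₁ = 7.99e-03. Solving: [H⁺] = (−Ka₁ + √(Ka₁² + 4·Ka₁·C)) / 2 = 2.5919e-02 M. pH = -log(2.5919e-02) = 1.59.

pH = 1.59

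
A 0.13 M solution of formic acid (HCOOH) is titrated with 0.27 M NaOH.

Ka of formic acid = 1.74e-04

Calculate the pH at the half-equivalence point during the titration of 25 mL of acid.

At half-equivalence [HA] = [A⁻], so Henderson-Hasselbalch gives pH = pKa = -log(1.74e-04) = 3.76.

pH = pKa = 3.76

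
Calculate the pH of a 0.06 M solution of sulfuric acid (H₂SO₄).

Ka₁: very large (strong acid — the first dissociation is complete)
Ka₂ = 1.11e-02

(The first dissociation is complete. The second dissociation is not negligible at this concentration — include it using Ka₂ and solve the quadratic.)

First dissociation is complete: [H⁺]₀ = [HSO₄⁻]₀ = C = 0.06 M. Second dissociation HSO₄⁻ ⇌ H⁺ + SO₄²⁻: let x = [SO₄²⁻]. Ka₂ = (C + x)·x / (C − x) = 1.11e-02 → x² + (C + Ka₂)·x − Ka₂·C = 0 → x² + 0.07110·x − 6.660e-04 = 0. x = (−0.07110 + √(0.07110² + 4 × 6.660e-04)) / 2 = 8.3795e-03 M. [H⁺] = C + x = 0.06 + 8.3795e-03 = 6.8380e-02 M. pH = -log(6.8380e-02) = 1.17.

pH = 1.17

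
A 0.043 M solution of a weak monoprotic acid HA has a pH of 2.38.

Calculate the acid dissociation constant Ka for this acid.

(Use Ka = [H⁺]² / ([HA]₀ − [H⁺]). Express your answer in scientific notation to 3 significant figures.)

[H⁺] = 10^(−pH) = 10^(−2.38) = 4.169e-03 M. For HA ⇌ H⁺ + A⁻, Ka = [H⁺][A⁻]/[HA] = [H⁺]² / ([HA]₀ − [H⁺]) = (4.169e-03)² / (0.043 − 4.169e-03) = 4.48e-04.

K_a = 4.48e-04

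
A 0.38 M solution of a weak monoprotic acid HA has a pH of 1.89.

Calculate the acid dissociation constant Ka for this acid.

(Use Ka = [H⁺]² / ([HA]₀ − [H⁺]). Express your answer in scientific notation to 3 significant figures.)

[H⁺] = 10^(−pH) = 10^(−1.89) = 1.288e-02 M. For HA ⇌ H⁺ + A⁻, Ka = [H⁺][A⁻]/[HA] = [H⁺]² / ([HA]₀ − [H⁺]) = (1.288e-02)² / (0.38 − 1.288e-02) = 4.52e-04.

K_a = 4.52e-04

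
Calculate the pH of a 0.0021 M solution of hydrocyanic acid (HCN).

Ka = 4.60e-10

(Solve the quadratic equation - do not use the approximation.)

x² + Ka×x - Ka×C = 0. Using quadratic formula: [H⁺] = 9.8262e-07

pH = 6.01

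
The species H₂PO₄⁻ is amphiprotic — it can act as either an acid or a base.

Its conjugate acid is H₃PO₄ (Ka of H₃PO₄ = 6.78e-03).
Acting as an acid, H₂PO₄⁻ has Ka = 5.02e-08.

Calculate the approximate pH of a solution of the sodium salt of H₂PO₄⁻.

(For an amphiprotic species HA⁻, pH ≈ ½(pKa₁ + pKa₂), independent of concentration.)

pKa₁ = -log(6.78e-03) = 2.17; pKa₂ = -log(5.02e-08) = 7.30. For an amphiprotic species, pH ≈ ½(pKa₁ + pKa₂) = ½(2.17 + 7.30) = 4.73.

pH = 4.73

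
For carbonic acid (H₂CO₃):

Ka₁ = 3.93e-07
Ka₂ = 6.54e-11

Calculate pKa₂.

pKa₂ = -log(Ka₂) = -log(6.54e-11) = 10.18.

pK_{a2} = 10.18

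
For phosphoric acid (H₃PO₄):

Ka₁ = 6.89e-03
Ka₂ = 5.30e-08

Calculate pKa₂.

pKa₂ = -log(Ka₂) = -log(5.30e-08) = 7.28.

pK_{a2} = 7.28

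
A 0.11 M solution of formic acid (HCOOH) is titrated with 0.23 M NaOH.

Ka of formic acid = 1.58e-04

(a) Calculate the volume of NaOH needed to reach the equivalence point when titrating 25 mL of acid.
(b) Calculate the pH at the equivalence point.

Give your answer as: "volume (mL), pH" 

moles acid = 0.11 × 25/1000 = 0.00275 mol; V_base = moles/0.23 × 1000 = 12.0 mL. At equivalence only the conjugate base is present: [A⁻] = 0.00275/0.037 = 7.4412e-02 M. Kb = Kw/Ka = 6.33e-11; [OH⁻] = √(Kb × [A⁻]) = 2.1702e-06; pOH = 5.66; pH = 14 - pOH = 8.34.

V = 12.0 mL, pH = 8.34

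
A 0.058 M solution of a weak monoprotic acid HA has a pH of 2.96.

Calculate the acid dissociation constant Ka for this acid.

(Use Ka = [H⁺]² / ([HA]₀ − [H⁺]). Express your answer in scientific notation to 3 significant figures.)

[H⁺] = 10^(−pH) = 10^(−2.96) = 1.096e-03 M. For HA ⇌ H⁺ + A⁻, Ka = [H⁺][A⁻]/[HA] = [H⁺]² / ([HA]₀ − [H⁺]) = (1.096e-03)² / (0.058 − 1.096e-03) = 2.11e-05.

K_a = 2.11e-05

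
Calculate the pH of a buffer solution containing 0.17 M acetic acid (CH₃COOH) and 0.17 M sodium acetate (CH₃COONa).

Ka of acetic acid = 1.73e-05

pKa = -log(1.73e-05) = 4.76. pH = pKa + log([A⁻]/[HA]) = 4.76 + log(0.17/0.17)

pH = 4.76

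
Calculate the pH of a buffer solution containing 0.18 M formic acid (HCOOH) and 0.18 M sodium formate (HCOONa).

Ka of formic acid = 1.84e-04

pKa = -log(1.84e-04) = 3.74. pH = pKa + log([A⁻]/[HA]) = 3.74 + log(0.18/0.18)

pH = 3.74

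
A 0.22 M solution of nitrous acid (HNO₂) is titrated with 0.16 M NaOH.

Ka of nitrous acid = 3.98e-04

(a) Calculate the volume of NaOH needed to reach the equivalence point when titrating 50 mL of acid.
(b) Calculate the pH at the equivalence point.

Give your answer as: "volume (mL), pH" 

moles acid = 0.22 × 50/1000 = 0.011 mol; V_base = moles/0.16 × 1000 = 68.7 mL. At equivalence only the conjugate base is present: [A⁻] = 0.011/0.119 = 9.2632e-02 M. Kb = Kw/Ka = 2.51e-11; [OH⁻] = √(Kb × [A⁻]) = 1.5256e-06; pOH = 5.82; pH = 14 - pOH = 8.18.

V = 68.7 mL, pH = 8.18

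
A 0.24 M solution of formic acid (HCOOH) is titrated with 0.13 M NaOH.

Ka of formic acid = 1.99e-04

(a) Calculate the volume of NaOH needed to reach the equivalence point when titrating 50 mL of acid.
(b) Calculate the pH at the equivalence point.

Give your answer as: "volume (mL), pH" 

moles acid = 0.24 × 50/1000 = 0.012 mol; V_base = moles/0.13 × 1000 = 92.3 mL. At equivalence only the conjugate base is present: [A⁻] = 0.012/0.142 = 8.4324e-02 M. Kb = Kw/Ka = 5.03e-11; [OH⁻] = √(Kb × [A⁻]) = 2.0585e-06; pOH = 5.69; pH = 14 - pOH = 8.31.

V = 92.3 mL, pH = 8.31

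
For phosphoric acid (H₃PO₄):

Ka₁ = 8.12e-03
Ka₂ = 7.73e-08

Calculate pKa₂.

pKa₂ = -log(Ka₂) = -log(7.73e-08) = 7.11.

pK_{a2} = 7.11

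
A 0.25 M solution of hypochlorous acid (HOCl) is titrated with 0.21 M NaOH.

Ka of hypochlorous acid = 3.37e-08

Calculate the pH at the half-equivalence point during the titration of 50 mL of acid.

At half-equivalence [HA] = [A⁻], so Henderson-Hasselbalch gives pH = pKa = -log(3.37e-08) = 7.47.

pH = pKa = 7.47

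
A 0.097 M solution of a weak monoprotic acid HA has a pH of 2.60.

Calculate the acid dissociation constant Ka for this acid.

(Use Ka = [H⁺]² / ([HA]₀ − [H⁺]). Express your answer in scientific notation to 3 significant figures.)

[H⁺] = 10^(−pH) = 10^(−2.60) = 2.512e-03 M. For HA ⇌ H⁺ + A⁻, Ka = [H⁺][A⁻]/[HA] = [H⁺]² / ([HA]₀ − [H⁺]) = (2.512e-03)² / (0.097 − 2.512e-03) = 6.68e-05.

K_a = 6.68e-05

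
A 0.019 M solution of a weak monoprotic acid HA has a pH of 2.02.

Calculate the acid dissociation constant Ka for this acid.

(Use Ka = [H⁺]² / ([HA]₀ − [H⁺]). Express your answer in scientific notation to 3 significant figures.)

[H⁺] = 10^(−pH) = 10^(−2.02) = 9.550e-03 M. For HA ⇌ H⁺ + A⁻, Ka = [H⁺][A⁻]/[HA] = [H⁺]² / ([HA]₀ − [H⁺]) = (9.550e-03)² / (0.019 − 9.550e-03) = 9.65e-03.

K_a = 9.65e-03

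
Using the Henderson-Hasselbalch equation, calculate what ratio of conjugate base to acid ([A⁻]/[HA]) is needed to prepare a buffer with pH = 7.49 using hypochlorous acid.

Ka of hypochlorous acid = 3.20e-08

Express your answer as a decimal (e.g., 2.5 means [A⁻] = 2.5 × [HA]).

pKa = -log(3.20e-08) = 7.4949. pH = pKa + log([A⁻]/[HA]), so log([A⁻]/[HA]) = pH − pKa = 7.49 − 7.4949 = -0.0049. [A⁻]/[HA] = 10^(-0.0049) = 0.989

[A⁻]/[HA] = 0.989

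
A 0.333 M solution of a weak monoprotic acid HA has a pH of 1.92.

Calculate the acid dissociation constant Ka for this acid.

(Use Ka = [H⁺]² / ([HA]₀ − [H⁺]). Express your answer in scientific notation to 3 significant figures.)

[H⁺] = 10^(−pH) = 10^(−1.92) = 1.202e-02 M. For HA ⇌ H⁺ + A⁻, Ka = [H⁺][A⁻]/[HA] = [H⁺]² / ([HA]₀ − [H⁺]) = (1.202e-02)² / (0.333 − 1.202e-02) = 4.50e-04.

K_a = 4.50e-04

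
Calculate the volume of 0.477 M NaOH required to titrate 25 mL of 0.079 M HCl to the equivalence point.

At equivalence: moles acid = moles base. moles HCl = 0.079 × 25/1000 = 0.001975 mol. V_base = moles / 0.477 × 1000 = 4.1 mL.

V_{base} = 4.1 mL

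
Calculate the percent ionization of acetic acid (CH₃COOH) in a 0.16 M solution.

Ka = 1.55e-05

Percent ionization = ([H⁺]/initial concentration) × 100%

Using Ka equilibrium: x² + Ka×x - Ka×C = 0. Solving: [H⁺] = 1.5671e-03. Percent = (1.5671e-03/0.16) × 100

Percent ionization = 0.979%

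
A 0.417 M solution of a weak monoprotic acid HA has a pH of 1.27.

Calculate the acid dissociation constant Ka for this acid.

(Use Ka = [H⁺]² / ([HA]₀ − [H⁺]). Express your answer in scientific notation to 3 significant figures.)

[H⁺] = 10^(−pH) = 10^(−1.27) = 5.370e-02 M. For HA ⇌ H⁺ + A⁻, Ka = [H⁺][A⁻]/[HA] = [H⁺]² / ([HA]₀ − [H⁺]) = (5.370e-02)² / (0.417 − 5.370e-02) = 7.94e-03.

K_a = 7.94e-03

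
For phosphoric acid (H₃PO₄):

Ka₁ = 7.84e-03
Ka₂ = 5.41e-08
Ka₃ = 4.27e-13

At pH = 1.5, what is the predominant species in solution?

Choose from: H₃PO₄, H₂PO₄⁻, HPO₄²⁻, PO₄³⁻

pKa₁ = 2.11, pKa₂ = 7.27, pKa₃ = 12.37. For a polyprotic acid the predominant species crosses at each pKa: below pKa_n the protonated form dominates, above it the deprotonated form does. At pH = 1.5, the predominant species is H₃PO₄.

H₃PO₄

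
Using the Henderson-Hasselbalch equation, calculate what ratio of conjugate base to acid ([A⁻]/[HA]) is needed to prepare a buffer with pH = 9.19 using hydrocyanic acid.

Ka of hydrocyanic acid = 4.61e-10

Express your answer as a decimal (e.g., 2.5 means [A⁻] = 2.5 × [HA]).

pKa = -log(4.61e-10) = 9.3363. pH = pKa + log([A⁻]/[HA]), so log([A⁻]/[HA]) = pH − pKa = 9.19 − 9.3363 = -0.1463. [A⁻]/[HA] = 10^(-0.1463) = 0.714

[A⁻]/[HA] = 0.714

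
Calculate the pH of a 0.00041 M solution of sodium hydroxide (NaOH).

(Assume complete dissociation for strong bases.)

[OH⁻] = 0.00041 M for strong base. pOH = -log[OH⁻] = 3.39, pH = 14 - pOH

pH = 10.61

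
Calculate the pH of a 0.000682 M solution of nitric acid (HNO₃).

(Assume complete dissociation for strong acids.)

[H⁺] = 0.000682 M for strong acid. pH = -log[H⁺] = -log(0.000682)

pH = 3.17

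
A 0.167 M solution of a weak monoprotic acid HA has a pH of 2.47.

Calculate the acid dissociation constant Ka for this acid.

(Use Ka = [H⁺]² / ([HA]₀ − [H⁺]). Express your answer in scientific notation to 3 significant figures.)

[H⁺] = 10^(−pH) = 10^(−2.47) = 3.388e-03 M. For HA ⇌ H⁺ + A⁻, Ka = [H⁺][A⁻]/[HA] = [H⁺]² / ([HA]₀ − [H⁺]) = (3.388e-03)² / (0.167 − 3.388e-03) = 7.02e-05.

K_a = 7.02e-05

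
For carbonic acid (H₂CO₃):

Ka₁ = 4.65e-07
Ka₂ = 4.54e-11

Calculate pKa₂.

pKa₂ = -log(Ka₂) = -log(4.54e-11) = 10.34.

pK_{a2} = 10.34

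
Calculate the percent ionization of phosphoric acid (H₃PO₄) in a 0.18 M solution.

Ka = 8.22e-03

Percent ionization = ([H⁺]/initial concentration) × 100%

Using Ka equilibrium: x² + Ka×x - Ka×C = 0. Solving: [H⁺] = 3.4575e-02. Percent = (3.4575e-02/0.18) × 100

Percent ionization = 19.2%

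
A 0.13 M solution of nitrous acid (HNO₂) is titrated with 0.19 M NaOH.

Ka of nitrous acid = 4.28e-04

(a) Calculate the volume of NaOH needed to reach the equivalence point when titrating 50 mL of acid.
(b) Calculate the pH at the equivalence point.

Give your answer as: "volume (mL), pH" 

moles acid = 0.13 × 50/1000 = 0.0065 mol; V_base = moles/0.19 × 1000 = 34.2 mL. At equivalence only the conjugate base is present: [A⁻] = 0.0065/0.084 = 7.7187e-02 M. Kb = Kw/Ka = 2.34e-11; [OH⁻] = √(Kb × [A⁻]) = 1.3429e-06; pOH = 5.87; pH = 14 - pOH = 8.13.

V = 34.2 mL, pH = 8.13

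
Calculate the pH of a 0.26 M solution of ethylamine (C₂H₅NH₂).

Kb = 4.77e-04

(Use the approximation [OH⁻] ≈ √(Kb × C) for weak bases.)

[OH⁻] = √(Kb × C) = √(4.77e-04 × 0.26) = 1.1136e-02. pOH = 1.95, pH = 14 - pOH

pH = 12.05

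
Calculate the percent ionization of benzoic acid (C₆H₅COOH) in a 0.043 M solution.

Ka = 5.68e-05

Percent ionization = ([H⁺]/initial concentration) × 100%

Using Ka equilibrium: x² + Ka×x - Ka×C = 0. Solving: [H⁺] = 1.5347e-03. Percent = (1.5347e-03/0.043) × 100

Percent ionization = 3.57%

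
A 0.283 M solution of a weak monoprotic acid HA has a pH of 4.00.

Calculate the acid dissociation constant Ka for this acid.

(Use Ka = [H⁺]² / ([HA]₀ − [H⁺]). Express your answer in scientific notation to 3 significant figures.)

[H⁺] = 10^(−pH) = 10^(−4.00) = 1.000e-04 M. For HA ⇌ H⁺ + A⁻, Ka = [H⁺][A⁻]/[HA] = [H⁺]² / ([HA]₀ − [H⁺]) = (1.000e-04)² / (0.283 − 1.000e-04) = 3.53e-08.

K_a = 3.53e-08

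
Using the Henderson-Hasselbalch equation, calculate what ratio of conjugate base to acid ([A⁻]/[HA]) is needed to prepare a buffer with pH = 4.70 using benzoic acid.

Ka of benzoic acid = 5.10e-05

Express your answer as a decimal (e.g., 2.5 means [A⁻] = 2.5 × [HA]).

pKa = -log(5.10e-05) = 4.2924. pH = pKa + log([A⁻]/[HA]), so log([A⁻]/[HA]) = pH − pKa = 4.70 − 4.2924 = 0.4076. [A⁻]/[HA] = 10^(0.4076) = 2.56

[A⁻]/[HA] = 2.56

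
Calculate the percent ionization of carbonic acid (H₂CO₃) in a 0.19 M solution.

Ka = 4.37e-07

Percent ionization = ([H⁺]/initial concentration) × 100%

Using Ka equilibrium: x² + Ka×x - Ka×C = 0. Solving: [H⁺] = 2.8793e-04. Percent = (2.8793e-04/0.19) × 100

Percent ionization = 0.152%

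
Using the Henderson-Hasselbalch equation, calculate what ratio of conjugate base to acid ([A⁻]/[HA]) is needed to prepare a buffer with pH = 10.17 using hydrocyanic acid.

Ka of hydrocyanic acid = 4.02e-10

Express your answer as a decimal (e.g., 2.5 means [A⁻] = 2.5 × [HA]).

pKa = -log(4.02e-10) = 9.3958. pH = pKa + log([A⁻]/[HA]), so log([A⁻]/[HA]) = pH − pKa = 10.17 − 9.3958 = 0.7742. [A⁻]/[HA] = 10^(0.7742) = 5.95

[A⁻]/[HA] = 5.95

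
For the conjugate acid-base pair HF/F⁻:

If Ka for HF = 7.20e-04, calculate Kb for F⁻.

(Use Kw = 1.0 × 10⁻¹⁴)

For a conjugate pair Ka × Kb = Kw, so Kb = Kw/Ka = 1.0 × 10⁻¹⁴ / 7.20e-04 = 1.39e-11.

K_b = 1.39e-11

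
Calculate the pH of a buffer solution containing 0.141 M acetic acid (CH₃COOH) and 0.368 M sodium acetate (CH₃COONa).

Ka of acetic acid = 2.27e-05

pKa = -log(2.27e-05) = 4.64. pH = pKa + log([A⁻]/[HA]) = 4.64 + log(0.368/0.141)

pH = 5.06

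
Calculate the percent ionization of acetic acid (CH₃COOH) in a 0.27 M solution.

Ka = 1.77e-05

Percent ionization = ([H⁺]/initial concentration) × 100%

Using Ka equilibrium: x² + Ka×x - Ka×C = 0. Solving: [H⁺] = 2.1773e-03. Percent = (2.1773e-03/0.27) × 100

Percent ionization = 0.806%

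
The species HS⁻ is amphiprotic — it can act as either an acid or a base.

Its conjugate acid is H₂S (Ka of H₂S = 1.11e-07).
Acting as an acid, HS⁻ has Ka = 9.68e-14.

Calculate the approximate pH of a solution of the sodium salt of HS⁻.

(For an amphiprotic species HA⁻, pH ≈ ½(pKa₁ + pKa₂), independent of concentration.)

pKa₁ = -log(1.11e-07) = 6.95; pKa₂ = -log(9.68e-14) = 13.01. For an amphiprotic species, pH ≈ ½(pKa₁ + pKa₂) = ½(6.95 + 13.01) = 9.98.

pH = 9.98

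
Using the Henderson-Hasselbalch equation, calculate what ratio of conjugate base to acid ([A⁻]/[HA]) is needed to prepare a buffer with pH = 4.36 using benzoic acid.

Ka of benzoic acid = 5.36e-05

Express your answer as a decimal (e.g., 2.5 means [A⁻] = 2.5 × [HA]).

pKa = -log(5.36e-05) = 4.2708. pH = pKa + log([A⁻]/[HA]), so log([A⁻]/[HA]) = pH − pKa = 4.36 − 4.2708 = 0.0892. [A⁻]/[HA] = 10^(0.0892) = 1.23

[A⁻]/[HA] = 1.23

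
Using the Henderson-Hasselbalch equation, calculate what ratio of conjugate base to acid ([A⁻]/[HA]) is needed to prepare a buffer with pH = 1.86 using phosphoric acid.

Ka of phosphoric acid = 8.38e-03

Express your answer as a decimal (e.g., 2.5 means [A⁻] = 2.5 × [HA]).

pKa = -log(8.38e-03) = 2.0768. pH = pKa + log([A⁻]/[HA]), so log([A⁻]/[HA]) = pH − pKa = 1.86 − 2.0768 = -0.2168. [A⁻]/[HA] = 10^(-0.2168) = 0.607

[A⁻]/[HA] = 0.607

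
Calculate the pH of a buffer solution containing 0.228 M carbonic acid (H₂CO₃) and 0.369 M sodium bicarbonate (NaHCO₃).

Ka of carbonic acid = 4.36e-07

pKa = -log(4.36e-07) = 6.36. pH = pKa + log([A⁻]/[HA]) = 6.36 + log(0.369/0.228)

pH = 6.57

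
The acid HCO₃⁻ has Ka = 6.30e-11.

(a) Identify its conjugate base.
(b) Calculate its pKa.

(a) The conjugate base is formed by removing one H⁺ from HCO₃⁻, giving CO₃²⁻. (b) pKa = -log(Ka) = -log(6.30e-11) = 10.20.

Conjugate base: CO₃²⁻; pK_a = 10.20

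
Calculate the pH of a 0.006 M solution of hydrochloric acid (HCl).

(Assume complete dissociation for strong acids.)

[H⁺] = 0.006 M for strong acid. pH = -log[H⁺] = -log(0.006)

pH = 2.22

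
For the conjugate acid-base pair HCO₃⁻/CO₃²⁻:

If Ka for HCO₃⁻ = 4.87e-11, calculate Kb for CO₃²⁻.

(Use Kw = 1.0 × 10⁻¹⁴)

For a conjugate pair Ka × Kb = Kw, so Kb = Kw/Ka = 1.0 × 10⁻¹⁴ / 4.87e-11 = 2.05e-04.

K_b = 2.05e-04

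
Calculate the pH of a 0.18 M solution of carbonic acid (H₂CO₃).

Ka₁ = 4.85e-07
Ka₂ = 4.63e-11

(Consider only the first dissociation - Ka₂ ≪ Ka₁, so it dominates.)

First dissociation dominates. From Ka₁ = [H⁺][HA⁻]/[H₂A], x² + Ka₁·x − Ka₁·C = 0 with C = 0.18 M and Ka₁ = 4.85e-07. Solving: [H⁺] = (−Ka₁ + √(Ka₁² + 4·Ka₁·C)) / 2 = 2.9522e-04 M. pH = -log(2.9522e-04) = 3.53.

pH = 3.53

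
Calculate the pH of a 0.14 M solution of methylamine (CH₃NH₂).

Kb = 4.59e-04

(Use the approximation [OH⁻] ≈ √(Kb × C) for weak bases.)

[OH⁻] = √(Kb × C) = √(4.59e-04 × 0.14) = 8.0162e-03. pOH = 2.10, pH = 14 - pOH

pH = 11.90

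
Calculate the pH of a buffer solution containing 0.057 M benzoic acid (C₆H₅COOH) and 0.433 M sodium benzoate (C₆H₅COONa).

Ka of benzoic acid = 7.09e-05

pKa = -log(7.09e-05) = 4.15. pH = pKa + log([A⁻]/[HA]) = 4.15 + log(0.433/0.057)

pH = 5.03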